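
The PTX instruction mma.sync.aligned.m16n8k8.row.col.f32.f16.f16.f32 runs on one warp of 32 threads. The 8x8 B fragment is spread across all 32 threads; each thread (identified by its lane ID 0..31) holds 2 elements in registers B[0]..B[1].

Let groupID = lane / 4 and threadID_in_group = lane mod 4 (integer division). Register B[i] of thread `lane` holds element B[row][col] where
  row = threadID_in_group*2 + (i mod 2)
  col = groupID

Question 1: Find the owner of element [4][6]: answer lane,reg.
c:6=>grp=6  r:4=>tig=2,lo=0
L=6*4+2=26  i=0=0

26,0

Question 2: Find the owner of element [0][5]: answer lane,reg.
c=5->g=5  r=0->t=0,b0=0
L=5*4+0=20  i=0=0

20,0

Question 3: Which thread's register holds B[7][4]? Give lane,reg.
c=4→G=4  r=7→T=3,p=1
L=4*4+3=19  i=1=1

19,1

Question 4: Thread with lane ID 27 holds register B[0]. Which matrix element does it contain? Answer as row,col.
lane 27->27/4=6, 27 mod 4=3
i=0  r:2·3+0->6  c:6

6,6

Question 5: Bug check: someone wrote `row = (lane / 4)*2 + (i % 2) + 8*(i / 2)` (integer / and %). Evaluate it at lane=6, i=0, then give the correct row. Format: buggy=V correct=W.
`(lane / 4)*2 + (i % 2) + 8*(i / 2)`[6,0]->2
lane 6->6/4=1, 6 mod 4=2
i=0  r:2·2+0->4  c:1
row: 2 vs 4

buggy=2 correct=4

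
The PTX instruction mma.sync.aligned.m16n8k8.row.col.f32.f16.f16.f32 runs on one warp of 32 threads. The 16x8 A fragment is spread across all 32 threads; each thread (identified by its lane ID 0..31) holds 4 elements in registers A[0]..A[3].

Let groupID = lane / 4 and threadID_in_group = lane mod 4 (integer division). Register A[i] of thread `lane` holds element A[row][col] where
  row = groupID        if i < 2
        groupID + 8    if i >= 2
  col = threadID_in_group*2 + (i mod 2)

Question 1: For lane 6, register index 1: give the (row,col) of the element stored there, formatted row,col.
1,5

L=6=>grp=6>>2=1, tig=6&3=2
[1]=>row 1+0=1  col 2·2+1=5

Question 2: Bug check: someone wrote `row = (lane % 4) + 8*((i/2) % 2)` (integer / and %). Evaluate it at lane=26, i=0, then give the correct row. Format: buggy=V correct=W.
buggy=2 correct=6

`(lane % 4) + 8*((i/2) % 2)`[26,0]→2
lane 26→26/4=6, 26 mod 4=2
i=0  r:6+0→6  c:2·2+0→4
row: 2 vs 6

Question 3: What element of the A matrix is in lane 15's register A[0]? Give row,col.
3,6

L=15⇒gr=15>>2=3, th=15&3=3
[0]⇒row 3+0=3  col 3·2+0=6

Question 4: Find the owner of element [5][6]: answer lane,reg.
r: 5->gid=5,r8=0  c: 6->tid=3,i&1=0
L=5*4+3=23  i=0*2+0=0

23,0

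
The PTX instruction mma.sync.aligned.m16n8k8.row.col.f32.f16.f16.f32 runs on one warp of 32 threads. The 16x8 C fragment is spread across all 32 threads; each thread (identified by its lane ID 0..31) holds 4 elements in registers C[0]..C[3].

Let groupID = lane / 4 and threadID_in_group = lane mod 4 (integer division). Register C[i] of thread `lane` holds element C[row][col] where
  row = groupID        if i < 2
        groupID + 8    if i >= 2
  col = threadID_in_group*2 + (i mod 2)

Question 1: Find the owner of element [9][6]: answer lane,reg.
r=9⇒gr=1,Rb=1  c=6⇒th=3,odd=0
L=1*4+3=7  i=1*2+0=2

7,2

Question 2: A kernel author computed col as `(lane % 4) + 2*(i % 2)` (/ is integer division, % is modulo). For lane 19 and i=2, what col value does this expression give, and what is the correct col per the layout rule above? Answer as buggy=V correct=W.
`(lane % 4) + 2*(i % 2)`[19,2]=>3
L=19=>grp=19>>2=4, tig=19&3=3
[2]=>row 4+8=12  col 3·2+0=6
col: 3 vs 6

buggy=3 correct=6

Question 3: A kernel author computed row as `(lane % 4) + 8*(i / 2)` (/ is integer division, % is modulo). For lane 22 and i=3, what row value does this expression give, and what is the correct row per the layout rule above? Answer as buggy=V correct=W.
buggy=10 correct=13

`(lane % 4) + 8*(i / 2)`[22,3]=>10
22: grp=5,tig=2
[3] (5+8,2*2+1) = (13,5)
row: 10 vs 13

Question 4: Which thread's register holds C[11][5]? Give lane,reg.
14,3

r=11⇒gr=3,Rb=1  c=5⇒th=2,odd=1
L=3*4+2=14  i=1*2+1=3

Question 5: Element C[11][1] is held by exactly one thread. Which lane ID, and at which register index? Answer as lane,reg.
12,3

r:11=>grp=3,rB=1  c:1=>tig=0,lo=1
L=3*4+0=12  i=1*2+1=3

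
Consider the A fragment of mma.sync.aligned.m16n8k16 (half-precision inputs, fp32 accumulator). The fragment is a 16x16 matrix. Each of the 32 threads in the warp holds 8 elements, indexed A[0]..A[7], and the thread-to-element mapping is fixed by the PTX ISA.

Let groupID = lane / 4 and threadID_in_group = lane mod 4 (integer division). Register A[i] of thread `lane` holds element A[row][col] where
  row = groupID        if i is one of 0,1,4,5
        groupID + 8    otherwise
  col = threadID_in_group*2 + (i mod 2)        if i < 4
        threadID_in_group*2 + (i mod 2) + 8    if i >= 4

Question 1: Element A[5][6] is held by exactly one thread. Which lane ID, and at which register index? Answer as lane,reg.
23,0

r: 5->gid=5,r8=0  c: 6->c8=0,tid=3,i&1=0
L=5*4+3=23  i=0*4+0*2+0=0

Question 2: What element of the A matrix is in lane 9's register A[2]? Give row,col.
9: gid=2,tid=1
[2] (2+8,1*2+0+0) = (10,2)

10,2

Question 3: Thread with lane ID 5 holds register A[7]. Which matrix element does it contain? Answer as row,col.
9,11

lane 5→5/4=1, 5 mod 4=1
i=7  r:1+8→9  c:2·1+1+8→11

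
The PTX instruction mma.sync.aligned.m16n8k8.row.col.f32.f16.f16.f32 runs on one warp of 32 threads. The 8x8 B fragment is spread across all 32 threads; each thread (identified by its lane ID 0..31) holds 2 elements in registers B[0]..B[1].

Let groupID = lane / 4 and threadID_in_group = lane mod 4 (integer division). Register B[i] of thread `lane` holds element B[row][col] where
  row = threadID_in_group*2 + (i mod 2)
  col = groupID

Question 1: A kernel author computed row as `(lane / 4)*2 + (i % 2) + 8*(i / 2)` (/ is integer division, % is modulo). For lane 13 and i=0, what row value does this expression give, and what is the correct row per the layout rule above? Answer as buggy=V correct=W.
buggy=6 correct=2

`(lane / 4)*2 + (i % 2) + 8*(i / 2)`[13,0]=>6
13: grp=3,tig=1
[0] (1*2+0,3) = (2,3)
row: 6 vs 2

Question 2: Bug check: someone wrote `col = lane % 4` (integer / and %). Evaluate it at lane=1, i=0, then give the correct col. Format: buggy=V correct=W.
buggy=1 correct=0

`lane % 4`[1,0]->1
lane 1: gid=0 (1/4), tid=1 (1%4)
i=0: r=1*2+0=2, c=gid=0
col: 1 vs 0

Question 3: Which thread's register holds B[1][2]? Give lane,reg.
c=2->g=2  r=1->t=0,b0=1
L=2*4+0=8  i=1=1

8,1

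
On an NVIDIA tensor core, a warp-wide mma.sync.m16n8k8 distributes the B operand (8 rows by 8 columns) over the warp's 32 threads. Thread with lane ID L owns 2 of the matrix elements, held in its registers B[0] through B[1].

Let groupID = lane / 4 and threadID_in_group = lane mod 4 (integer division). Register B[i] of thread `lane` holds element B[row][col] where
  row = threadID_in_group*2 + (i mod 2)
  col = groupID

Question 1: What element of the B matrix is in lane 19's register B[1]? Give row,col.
7,4

19: gr=4,th=3
[1] (3*2+1,4) = (7,4)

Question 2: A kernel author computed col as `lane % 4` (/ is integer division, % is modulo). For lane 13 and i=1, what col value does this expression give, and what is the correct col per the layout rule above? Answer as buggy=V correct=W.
`lane % 4`[13,1]->1
13: g=3,t=1
[1] (1*2+1,3) = (3,3)
col: 1 vs 3

buggy=1 correct=3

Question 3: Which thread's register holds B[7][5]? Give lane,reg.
23,1

c=5⇒gr=5  r=7⇒th=3,odd=1
L=5*4+3=23  i=1=1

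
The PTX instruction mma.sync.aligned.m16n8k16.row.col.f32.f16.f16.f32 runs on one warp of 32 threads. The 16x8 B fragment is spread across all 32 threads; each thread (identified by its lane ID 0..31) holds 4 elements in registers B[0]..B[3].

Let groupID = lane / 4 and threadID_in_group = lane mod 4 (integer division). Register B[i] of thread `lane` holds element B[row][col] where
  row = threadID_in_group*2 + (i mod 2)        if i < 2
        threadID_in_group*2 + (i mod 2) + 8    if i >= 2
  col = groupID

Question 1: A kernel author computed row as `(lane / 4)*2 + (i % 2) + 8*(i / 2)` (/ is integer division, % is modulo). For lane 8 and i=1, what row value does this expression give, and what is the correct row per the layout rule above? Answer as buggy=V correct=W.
buggy=5 correct=1

`(lane / 4)*2 + (i % 2) + 8*(i / 2)`[8,1]⇒5
L=8⇒gr=8>>2=2, th=8&3=0
[1]⇒row 0·2+1+0=1  col gr=2
row: 5 vs 1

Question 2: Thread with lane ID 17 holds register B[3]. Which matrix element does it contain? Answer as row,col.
11,4

lane 17->17/4=4, 17 mod 4=1
i=3  r:2·1+1+8->11  c:4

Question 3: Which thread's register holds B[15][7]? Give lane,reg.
31,3

c=7⇒gr=7  r=15⇒Rb=1,th=3,odd=1
L=7*4+3=31  i=1*2+1=3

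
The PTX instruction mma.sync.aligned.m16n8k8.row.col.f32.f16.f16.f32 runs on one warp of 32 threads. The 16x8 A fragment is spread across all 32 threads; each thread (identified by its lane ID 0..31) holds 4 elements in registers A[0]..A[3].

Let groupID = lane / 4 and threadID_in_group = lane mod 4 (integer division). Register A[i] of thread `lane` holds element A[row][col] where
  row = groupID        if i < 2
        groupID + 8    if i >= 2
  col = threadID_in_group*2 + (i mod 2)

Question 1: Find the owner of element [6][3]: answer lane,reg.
r=6→G=6,rhi=0  c=3→T=1,p=1
L=6*4+1=25  i=0*2+1=1

25,1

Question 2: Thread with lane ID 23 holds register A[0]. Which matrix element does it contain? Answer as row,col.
L=23->gid=23>>2=5, tid=23&3=3
[0]->row 5+0=5  col 3·2+0=6

5,6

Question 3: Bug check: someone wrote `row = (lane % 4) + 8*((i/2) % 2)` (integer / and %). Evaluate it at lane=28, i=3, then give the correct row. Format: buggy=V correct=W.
`(lane % 4) + 8*((i/2) % 2)`[28,3]->8
lane 28->28/4=7, 28 mod 4=0
i=3  r:7+8->15  c:2·0+1->1
row: 8 vs 15

buggy=8 correct=15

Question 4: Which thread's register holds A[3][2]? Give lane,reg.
13,0

r: 3->gid=3,r8=0  c: 2->tid=1,i&1=0
L=3*4+1=13  i=0*2+0=0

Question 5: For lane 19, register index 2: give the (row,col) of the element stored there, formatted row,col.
lane 19: grp=4 (19/4), tig=3 (19%4)
i=2: r=4+8=12, c=3*2+0=6

12,6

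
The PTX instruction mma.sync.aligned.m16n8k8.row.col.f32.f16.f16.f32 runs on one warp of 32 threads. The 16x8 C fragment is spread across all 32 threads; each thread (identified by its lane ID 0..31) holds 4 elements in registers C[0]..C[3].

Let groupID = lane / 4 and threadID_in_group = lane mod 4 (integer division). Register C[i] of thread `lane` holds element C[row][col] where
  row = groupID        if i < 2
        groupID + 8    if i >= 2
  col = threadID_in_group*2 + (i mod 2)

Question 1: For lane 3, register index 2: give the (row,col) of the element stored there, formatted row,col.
8,6

lane 3->3/4=0, 3 mod 4=3
i=2  r:0+8->8  c:2·3+0->6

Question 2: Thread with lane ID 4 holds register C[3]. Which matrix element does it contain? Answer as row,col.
9,1

lane 4: g=1 (4/4), t=0 (4%4)
i=3: r=1+8=9, c=0*2+1=1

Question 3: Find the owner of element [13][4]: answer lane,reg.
r: 13->gid=5,r8=1  c: 4->tid=2,i&1=0
L=5*4+2=22  i=1*2+0=2

22,2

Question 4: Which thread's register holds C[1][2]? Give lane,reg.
5,0

r=1→G=1,rhi=0  c=2→T=1,p=0
L=1*4+1=5  i=0*2+0=0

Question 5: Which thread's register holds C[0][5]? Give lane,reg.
r=0->g=0,rb=0  c=5->t=2,b0=1
L=0*4+2=2  i=0*2+1=1

2,1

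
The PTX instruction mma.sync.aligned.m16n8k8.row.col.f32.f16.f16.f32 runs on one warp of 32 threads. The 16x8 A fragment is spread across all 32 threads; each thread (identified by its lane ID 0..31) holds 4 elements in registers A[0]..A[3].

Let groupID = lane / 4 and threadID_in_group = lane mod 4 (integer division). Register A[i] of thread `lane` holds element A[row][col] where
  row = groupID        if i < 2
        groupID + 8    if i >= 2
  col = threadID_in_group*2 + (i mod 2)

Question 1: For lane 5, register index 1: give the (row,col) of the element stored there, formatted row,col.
L=5⇒gr=5>>2=1, th=5&3=1
[1]⇒row 1+0=1  col 1·2+1=3

1,3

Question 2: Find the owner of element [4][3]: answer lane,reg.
17,1

r=4->g=4,rb=0  c=3->t=1,b0=1
L=4*4+1=17  i=0*2+1=1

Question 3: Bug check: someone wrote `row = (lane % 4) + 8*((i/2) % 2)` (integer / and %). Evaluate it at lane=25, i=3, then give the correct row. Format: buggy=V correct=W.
`(lane % 4) + 8*((i/2) % 2)`[25,3]⇒9
lane 25⇒25/4=6, 25 mod 4=1
i=3  r:6+8⇒14  c:2·1+1⇒3
row: 9 vs 14

buggy=9 correct=14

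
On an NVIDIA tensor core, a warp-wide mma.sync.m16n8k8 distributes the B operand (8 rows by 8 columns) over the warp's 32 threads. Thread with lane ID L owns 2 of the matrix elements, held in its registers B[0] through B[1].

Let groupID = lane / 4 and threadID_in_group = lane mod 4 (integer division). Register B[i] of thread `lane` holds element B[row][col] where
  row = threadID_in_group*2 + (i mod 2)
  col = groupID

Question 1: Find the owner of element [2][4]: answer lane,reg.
c: 4->gid=4  r: 2->tid=1,i&1=0
L=4*4+1=17  i=0=0

17,0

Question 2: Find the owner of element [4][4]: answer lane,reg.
18,0

c: 4->gid=4  r: 4->tid=2,i&1=0
L=4*4+2=18  i=0=0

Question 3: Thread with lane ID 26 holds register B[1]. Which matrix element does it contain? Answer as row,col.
26: grp=6,tig=2
[1] (2*2+1,6) = (5,6)

5,6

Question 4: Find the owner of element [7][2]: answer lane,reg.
c=2⇒gr=2  r=7⇒th=3,odd=1
L=2*4+3=11  i=1=1

11,1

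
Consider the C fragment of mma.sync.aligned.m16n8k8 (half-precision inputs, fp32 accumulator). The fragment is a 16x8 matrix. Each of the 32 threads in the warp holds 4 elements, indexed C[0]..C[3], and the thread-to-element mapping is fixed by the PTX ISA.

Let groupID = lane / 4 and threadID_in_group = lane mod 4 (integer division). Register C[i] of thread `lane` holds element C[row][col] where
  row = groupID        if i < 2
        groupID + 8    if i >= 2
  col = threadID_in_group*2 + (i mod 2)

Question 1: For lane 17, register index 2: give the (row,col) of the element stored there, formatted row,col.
lane 17->17/4=4, 17 mod 4=1
i=2  r:4+8->12  c:2·1+0->2

12,2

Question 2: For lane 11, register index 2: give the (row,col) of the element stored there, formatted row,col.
L=11⇒gr=11>>2=2, th=11&3=3
[2]⇒row 2+8=10  col 3·2+0=6

10,6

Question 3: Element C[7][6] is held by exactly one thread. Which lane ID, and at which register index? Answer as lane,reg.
31,0

r=7⇒gr=7,Rb=0  c=6⇒th=3,odd=0
L=7*4+3=31  i=0*2+0=0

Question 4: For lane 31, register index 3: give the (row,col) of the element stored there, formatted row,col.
15,7

L=31→G=31>>2=7, T=31&3=3
[3]→row 7+8=15  col 3·2+1=7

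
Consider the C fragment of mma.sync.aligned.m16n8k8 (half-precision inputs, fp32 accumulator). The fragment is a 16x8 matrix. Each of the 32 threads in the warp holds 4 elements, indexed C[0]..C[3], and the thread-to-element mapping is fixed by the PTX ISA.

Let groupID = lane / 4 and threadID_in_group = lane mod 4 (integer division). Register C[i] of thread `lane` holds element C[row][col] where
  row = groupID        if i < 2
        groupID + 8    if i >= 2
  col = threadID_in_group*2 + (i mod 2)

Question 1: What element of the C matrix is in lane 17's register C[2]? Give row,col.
12,2

lane 17→17/4=4, 17 mod 4=1
i=2  r:4+8→12  c:2·1+0→2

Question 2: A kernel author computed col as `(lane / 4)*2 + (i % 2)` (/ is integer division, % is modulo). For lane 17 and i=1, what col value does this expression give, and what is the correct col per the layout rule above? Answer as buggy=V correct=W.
`(lane / 4)*2 + (i % 2)`[17,1]->9
L=17->g=17>>2=4, t=17&3=1
[1]->row 4+0=4  col 1·2+1=3
col: 9 vs 3

buggy=9 correct=3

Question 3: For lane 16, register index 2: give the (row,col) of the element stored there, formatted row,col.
lane 16: gr=4 (16/4), th=0 (16%4)
i=2: r=4+8=12, c=0*2+0=0

12,0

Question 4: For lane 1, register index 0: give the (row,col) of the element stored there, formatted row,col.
lane 1: gr=0 (1/4), th=1 (1%4)
i=0: r=0+0=0, c=1*2+0=2

0,2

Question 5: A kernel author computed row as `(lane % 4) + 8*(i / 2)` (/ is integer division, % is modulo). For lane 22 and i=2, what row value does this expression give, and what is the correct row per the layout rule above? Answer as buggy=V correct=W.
buggy=10 correct=13

`(lane % 4) + 8*(i / 2)`[22,2]=>10
22: grp=5,tig=2
[2] (5+8,2*2+0) = (13,4)
row: 10 vs 13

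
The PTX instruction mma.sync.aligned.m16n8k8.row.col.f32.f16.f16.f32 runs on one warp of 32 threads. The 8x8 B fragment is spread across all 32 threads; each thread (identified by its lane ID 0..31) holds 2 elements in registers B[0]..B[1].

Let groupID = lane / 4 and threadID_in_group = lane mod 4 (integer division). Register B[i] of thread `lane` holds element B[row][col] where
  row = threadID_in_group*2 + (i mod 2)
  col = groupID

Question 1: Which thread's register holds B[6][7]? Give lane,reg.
c:7=>grp=7  r:6=>tig=3,lo=0
L=7*4+3=31  i=0=0

31,0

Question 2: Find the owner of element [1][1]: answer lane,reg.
c:1=>grp=1  r:1=>tig=0,lo=1
L=1*4+0=4  i=1=1

4,1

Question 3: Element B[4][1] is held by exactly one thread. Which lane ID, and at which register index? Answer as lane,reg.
6,0

c:1=>grp=1  r:4=>tig=2,lo=0
L=1*4+2=6  i=0=0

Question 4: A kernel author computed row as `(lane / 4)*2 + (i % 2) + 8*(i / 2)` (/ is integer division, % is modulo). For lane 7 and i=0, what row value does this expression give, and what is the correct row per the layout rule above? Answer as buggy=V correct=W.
buggy=2 correct=6

`(lane / 4)*2 + (i % 2) + 8*(i / 2)`[7,0]->2
lane 7->7/4=1, 7 mod 4=3
i=0  r:2·3+0->6  c:1
row: 2 vs 6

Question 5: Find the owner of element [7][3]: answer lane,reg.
c=3⇒gr=3  r=7⇒th=3,odd=1
L=3*4+3=15  i=1=1

15,1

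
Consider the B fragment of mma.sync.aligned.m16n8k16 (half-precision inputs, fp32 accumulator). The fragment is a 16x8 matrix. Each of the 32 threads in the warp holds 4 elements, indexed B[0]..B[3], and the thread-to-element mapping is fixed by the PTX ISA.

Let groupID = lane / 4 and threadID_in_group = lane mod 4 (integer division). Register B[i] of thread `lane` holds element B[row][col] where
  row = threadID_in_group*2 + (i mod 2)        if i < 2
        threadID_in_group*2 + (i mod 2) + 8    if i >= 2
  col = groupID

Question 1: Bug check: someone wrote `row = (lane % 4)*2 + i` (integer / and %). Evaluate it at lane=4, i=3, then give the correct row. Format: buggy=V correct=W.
`(lane % 4)*2 + i`[4,3]⇒3
lane 4⇒4/4=1, 4 mod 4=0
i=3  r:2·0+1+8⇒9  c:1
row: 3 vs 9

buggy=3 correct=9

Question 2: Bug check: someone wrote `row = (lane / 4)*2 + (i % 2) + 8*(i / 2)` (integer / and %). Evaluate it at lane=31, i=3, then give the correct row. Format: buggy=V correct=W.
buggy=23 correct=15

`(lane / 4)*2 + (i % 2) + 8*(i / 2)`[31,3]=>23
lane 31: grp=7 (31/4), tig=3 (31%4)
i=3: r=3*2+1+8=15, c=grp=7
row: 23 vs 15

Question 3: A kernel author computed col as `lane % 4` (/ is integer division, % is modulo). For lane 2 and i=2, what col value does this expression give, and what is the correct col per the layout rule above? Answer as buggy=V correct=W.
`lane % 4`[2,2]=>2
lane 2: grp=0 (2/4), tig=2 (2%4)
i=2: r=2*2+0+8=12, c=grp=0
col: 2 vs 0

buggy=2 correct=0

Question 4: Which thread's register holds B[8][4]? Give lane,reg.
16,2

c:4=>grp=4  r:8=>rB=1,tig=0,lo=0
L=4*4+0=16  i=1*2+0=2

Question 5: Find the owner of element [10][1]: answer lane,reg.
5,2

c=1->g=1  r=10->rb=1,t=1,b0=0
L=1*4+1=5  i=1*2+0=2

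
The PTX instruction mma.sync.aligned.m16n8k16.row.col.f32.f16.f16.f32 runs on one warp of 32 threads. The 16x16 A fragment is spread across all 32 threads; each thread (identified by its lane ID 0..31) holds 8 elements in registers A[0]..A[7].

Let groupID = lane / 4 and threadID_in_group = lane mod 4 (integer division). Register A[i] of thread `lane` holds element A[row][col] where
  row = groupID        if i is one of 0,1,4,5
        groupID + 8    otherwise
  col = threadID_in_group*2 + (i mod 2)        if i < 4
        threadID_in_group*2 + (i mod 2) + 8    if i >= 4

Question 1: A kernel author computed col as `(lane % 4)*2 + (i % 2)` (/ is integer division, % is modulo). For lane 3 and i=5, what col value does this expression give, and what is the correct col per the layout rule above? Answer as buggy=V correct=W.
buggy=7 correct=15

`(lane % 4)*2 + (i % 2)`[3,5]=>7
lane 3: grp=0 (3/4), tig=3 (3%4)
i=5: r=0+0=0, c=3*2+1+8=15
col: 7 vs 15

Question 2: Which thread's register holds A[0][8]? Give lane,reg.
0,4

r=0⇒gr=0,Rb=0  c=8⇒Cb=1,th=0,odd=0
L=0*4+0=0  i=1*4+0*2+0=4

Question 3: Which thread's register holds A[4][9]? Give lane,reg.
16,5

r=4->g=4,rb=0  c=9->cb=1,t=0,b0=1
L=4*4+0=16  i=1*4+0*2+1=5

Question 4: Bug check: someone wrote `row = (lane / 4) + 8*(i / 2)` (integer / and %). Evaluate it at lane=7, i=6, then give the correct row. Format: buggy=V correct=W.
buggy=25 correct=9

`(lane / 4) + 8*(i / 2)`[7,6]->25
7: gid=1,tid=3
[6] (1+8,3*2+0+8) = (9,14)
row: 25 vs 9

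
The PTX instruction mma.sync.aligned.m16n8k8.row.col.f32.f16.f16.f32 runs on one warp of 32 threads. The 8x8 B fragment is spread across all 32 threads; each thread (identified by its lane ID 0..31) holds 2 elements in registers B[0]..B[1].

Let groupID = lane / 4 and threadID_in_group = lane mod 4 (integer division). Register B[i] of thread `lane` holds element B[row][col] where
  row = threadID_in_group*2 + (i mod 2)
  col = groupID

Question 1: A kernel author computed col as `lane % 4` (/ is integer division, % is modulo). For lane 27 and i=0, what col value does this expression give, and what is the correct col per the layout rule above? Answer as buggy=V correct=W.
`lane % 4`[27,0]->3
lane 27: gid=6 (27/4), tid=3 (27%4)
i=0: r=3*2+0=6, c=gid=6
col: 3 vs 6

buggy=3 correct=6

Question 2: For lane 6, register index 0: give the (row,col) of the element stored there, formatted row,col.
4,1

lane 6: G=1 (6/4), T=2 (6%4)
i=0: r=2*2+0=4, c=G=1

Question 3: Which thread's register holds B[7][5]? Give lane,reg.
c: 5->gid=5  r: 7->tid=3,i&1=1
L=5*4+3=23  i=1=1

23,1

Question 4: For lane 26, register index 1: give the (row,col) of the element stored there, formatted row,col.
5,6

26: G=6,T=2
[1] (2*2+1,6) = (5,6)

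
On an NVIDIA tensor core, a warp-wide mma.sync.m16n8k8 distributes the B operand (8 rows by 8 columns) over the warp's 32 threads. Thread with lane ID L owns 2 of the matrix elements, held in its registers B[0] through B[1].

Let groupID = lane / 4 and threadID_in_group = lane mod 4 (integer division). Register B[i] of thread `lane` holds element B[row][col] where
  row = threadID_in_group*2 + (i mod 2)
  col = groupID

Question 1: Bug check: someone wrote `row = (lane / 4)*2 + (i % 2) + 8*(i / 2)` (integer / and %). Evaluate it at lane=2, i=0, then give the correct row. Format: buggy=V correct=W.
`(lane / 4)*2 + (i % 2) + 8*(i / 2)`[2,0]->0
L=2->g=2>>2=0, t=2&3=2
[0]->row 2·2+0=4  col g=0
row: 0 vs 4

buggy=0 correct=4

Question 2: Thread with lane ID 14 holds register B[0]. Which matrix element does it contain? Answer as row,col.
lane 14=>14/4=3, 14 mod 4=2
i=0  r:2·2+0=>4  c:3

4,3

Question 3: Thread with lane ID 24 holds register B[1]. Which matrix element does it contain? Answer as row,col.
L=24→G=24>>2=6, T=24&3=0
[1]→row 0·2+1=1  col G=6

1,6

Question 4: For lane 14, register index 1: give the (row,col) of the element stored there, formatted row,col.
L=14->gid=14>>2=3, tid=14&3=2
[1]->row 2·2+1=5  col gid=3

5,3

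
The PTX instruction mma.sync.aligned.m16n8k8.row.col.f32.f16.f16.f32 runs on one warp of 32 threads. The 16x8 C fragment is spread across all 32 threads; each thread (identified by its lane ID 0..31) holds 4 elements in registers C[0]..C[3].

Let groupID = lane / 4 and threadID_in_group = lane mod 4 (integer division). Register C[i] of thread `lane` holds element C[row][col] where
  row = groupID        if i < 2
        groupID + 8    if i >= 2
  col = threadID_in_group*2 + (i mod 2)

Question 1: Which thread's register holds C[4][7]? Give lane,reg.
19,1

r: 4->gid=4,r8=0  c: 7->tid=3,i&1=1
L=4*4+3=19  i=0*2+1=1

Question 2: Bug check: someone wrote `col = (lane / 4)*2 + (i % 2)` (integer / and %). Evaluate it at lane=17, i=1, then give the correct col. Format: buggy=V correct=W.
buggy=9 correct=3

`(lane / 4)*2 + (i % 2)`[17,1]->9
lane 17: g=4 (17/4), t=1 (17%4)
i=1: r=4+0=4, c=1*2+1=3
col: 9 vs 3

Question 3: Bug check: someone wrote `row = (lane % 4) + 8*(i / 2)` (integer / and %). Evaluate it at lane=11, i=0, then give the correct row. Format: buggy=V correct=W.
`(lane % 4) + 8*(i / 2)`[11,0]=>3
lane 11=>11/4=2, 11 mod 4=3
i=0  r:2+0=>2  c:2·3+0=>6
row: 3 vs 2

buggy=3 correct=2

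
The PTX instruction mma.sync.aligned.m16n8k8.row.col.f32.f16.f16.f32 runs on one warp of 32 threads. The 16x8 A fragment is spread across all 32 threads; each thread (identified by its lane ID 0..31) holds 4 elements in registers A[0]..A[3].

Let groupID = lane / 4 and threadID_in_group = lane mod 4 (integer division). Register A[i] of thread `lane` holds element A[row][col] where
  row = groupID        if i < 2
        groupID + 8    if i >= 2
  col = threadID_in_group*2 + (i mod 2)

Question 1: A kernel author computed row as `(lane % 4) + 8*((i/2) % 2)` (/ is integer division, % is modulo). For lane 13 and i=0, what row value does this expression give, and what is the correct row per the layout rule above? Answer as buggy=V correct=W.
`(lane % 4) + 8*((i/2) % 2)`[13,0]=>1
lane 13: grp=3 (13/4), tig=1 (13%4)
i=0: r=3+0=3, c=1*2+0=2
row: 1 vs 3

buggy=1 correct=3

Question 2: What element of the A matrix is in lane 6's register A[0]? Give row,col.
1,4

lane 6: G=1 (6/4), T=2 (6%4)
i=0: r=1+0=1, c=2*2+0=4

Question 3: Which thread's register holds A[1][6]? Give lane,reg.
7,0

r=1->g=1,rb=0  c=6->t=3,b0=0
L=1*4+3=7  i=0*2+0=0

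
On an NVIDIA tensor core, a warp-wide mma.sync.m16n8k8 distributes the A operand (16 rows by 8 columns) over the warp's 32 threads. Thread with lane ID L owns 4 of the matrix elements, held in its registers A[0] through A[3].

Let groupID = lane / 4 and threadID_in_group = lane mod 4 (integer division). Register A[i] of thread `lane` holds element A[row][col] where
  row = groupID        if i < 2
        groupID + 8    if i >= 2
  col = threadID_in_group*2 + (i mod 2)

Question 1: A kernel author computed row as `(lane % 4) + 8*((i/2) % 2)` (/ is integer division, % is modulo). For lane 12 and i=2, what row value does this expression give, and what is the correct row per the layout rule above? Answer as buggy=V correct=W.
buggy=8 correct=11

`(lane % 4) + 8*((i/2) % 2)`[12,2]⇒8
L=12⇒gr=12>>2=3, th=12&3=0
[2]⇒row 3+8=11  col 0·2+0=0
row: 8 vs 11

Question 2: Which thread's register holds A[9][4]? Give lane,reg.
r=9→G=1,rhi=1  c=4→T=2,p=0
L=1*4+2=6  i=1*2+0=2

6,2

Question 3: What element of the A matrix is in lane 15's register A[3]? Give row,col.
11,7

lane 15->15/4=3, 15 mod 4=3
i=3  r:3+8->11  c:2·3+1->7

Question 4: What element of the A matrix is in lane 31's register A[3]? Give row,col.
L=31->g=31>>2=7, t=31&3=3
[3]->row 7+8=15  col 3·2+1=7

15,7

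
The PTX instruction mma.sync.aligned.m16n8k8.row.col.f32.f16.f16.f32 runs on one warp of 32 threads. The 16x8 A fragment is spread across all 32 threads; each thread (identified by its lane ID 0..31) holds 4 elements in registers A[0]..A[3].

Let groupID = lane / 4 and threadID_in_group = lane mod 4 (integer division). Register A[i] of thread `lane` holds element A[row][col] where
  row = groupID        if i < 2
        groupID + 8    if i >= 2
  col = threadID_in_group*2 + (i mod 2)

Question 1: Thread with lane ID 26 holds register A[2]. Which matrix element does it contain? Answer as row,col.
26: g=6,t=2
[2] (6+8,2*2+0) = (14,4)

14,4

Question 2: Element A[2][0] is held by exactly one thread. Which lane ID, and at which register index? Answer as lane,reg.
r:2=>grp=2,rB=0  c:0=>tig=0,lo=0
L=2*4+0=8  i=0*2+0=0

8,0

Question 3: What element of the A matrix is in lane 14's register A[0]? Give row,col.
3,4

L=14->gid=14>>2=3, tid=14&3=2
[0]->row 3+0=3  col 2·2+0=4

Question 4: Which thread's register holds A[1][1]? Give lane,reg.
4,1

r:1=>grp=1,rB=0  c:1=>tig=0,lo=1
L=1*4+0=4  i=0*2+1=1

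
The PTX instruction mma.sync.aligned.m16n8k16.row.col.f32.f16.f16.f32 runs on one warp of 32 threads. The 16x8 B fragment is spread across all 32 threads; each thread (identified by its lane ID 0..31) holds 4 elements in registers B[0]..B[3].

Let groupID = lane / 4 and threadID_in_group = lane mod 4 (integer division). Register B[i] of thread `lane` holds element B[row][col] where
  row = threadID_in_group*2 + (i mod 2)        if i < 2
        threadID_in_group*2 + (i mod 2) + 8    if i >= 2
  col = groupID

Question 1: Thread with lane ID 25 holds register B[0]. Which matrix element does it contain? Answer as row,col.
lane 25⇒25/4=6, 25 mod 4=1
i=0  r:2·1+0+0⇒2  c:6

2,6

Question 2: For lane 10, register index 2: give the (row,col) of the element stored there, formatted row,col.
lane 10: g=2 (10/4), t=2 (10%4)
i=2: r=2*2+0+8=12, c=g=2

12,2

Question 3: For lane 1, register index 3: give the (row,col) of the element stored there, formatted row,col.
11,0

lane 1: gid=0 (1/4), tid=1 (1%4)
i=3: r=1*2+1+8=11, c=gid=0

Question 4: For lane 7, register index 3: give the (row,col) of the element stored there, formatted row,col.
15,1

lane 7→7/4=1, 7 mod 4=3
i=3  r:2·3+1+8→15  c:1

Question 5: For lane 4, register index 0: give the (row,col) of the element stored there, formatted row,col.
0,1

lane 4: gid=1 (4/4), tid=0 (4%4)
i=0: r=0*2+0+0=0, c=gid=1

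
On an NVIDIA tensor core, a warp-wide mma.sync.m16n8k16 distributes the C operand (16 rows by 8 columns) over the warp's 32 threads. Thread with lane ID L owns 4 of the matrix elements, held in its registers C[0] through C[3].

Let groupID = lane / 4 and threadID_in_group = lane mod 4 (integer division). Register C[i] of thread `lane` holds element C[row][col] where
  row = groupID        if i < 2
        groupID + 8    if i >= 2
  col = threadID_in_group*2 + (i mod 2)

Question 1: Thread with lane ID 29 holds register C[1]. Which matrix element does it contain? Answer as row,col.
lane 29→29/4=7, 29 mod 4=1
i=1  r:7+0→7  c:2·1+1→3

7,3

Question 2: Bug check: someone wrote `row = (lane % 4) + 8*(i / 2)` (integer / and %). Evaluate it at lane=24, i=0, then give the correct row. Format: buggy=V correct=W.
buggy=0 correct=6

`(lane % 4) + 8*(i / 2)`[24,0]⇒0
24: gr=6,th=0
[0] (6+0,0*2+0) = (6,0)
row: 0 vs 6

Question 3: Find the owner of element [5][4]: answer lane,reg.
r=5⇒gr=5,Rb=0  c=4⇒th=2,odd=0
L=5*4+2=22  i=0*2+0=0

22,0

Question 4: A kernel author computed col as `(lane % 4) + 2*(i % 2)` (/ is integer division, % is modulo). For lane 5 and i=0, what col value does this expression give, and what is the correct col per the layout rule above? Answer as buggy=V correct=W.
`(lane % 4) + 2*(i % 2)`[5,0]=>1
5: grp=1,tig=1
[0] (1+0,1*2+0) = (1,2)
col: 1 vs 2

buggy=1 correct=2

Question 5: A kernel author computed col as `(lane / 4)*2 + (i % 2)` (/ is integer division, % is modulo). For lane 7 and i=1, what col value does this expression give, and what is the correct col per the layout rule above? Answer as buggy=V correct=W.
buggy=3 correct=7

`(lane / 4)*2 + (i % 2)`[7,1]->3
7: gid=1,tid=3
[1] (1+0,3*2+1) = (1,7)
col: 3 vs 7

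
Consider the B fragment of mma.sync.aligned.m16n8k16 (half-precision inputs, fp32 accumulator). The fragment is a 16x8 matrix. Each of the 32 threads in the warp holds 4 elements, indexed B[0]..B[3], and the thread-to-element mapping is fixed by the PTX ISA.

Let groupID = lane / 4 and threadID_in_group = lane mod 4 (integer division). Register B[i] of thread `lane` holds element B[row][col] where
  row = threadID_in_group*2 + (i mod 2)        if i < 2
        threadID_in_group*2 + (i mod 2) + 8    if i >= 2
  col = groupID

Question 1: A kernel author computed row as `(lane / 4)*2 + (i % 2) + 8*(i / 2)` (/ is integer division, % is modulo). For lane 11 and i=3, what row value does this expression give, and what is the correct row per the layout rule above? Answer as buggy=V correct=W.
buggy=13 correct=15

`(lane / 4)*2 + (i % 2) + 8*(i / 2)`[11,3]->13
L=11->g=11>>2=2, t=11&3=3
[3]->row 3·2+1+8=15  col g=2
row: 13 vs 15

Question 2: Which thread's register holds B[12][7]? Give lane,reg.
30,2

c=7→G=7  r=12→rhi=1,T=2,p=0
L=7*4+2=30  i=1*2+0=2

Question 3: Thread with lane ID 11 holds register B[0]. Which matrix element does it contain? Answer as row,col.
6,2

lane 11: G=2 (11/4), T=3 (11%4)
i=0: r=3*2+0+0=6, c=G=2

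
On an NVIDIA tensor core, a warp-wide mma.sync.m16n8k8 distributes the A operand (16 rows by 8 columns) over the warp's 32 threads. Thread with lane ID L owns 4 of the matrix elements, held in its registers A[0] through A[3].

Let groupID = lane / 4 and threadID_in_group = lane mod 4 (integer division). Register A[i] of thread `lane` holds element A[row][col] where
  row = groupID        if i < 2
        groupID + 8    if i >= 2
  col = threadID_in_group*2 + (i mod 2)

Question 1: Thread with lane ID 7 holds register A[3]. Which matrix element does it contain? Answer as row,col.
9,7

lane 7=>7/4=1, 7 mod 4=3
i=3  r:1+8=>9  c:2·3+1=>7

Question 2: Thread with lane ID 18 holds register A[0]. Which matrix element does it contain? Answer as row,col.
4,4

lane 18: grp=4 (18/4), tig=2 (18%4)
i=0: r=4+0=4, c=2*2+0=4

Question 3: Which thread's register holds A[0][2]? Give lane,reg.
r: 0->gid=0,r8=0  c: 2->tid=1,i&1=0
L=0*4+1=1  i=0*2+0=0

1,0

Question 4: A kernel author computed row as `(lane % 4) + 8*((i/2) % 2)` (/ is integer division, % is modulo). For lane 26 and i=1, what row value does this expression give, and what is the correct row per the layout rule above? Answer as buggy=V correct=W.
buggy=2 correct=6

`(lane % 4) + 8*((i/2) % 2)`[26,1]⇒2
lane 26: gr=6 (26/4), th=2 (26%4)
i=1: r=6+0=6, c=2*2+1=5
row: 2 vs 6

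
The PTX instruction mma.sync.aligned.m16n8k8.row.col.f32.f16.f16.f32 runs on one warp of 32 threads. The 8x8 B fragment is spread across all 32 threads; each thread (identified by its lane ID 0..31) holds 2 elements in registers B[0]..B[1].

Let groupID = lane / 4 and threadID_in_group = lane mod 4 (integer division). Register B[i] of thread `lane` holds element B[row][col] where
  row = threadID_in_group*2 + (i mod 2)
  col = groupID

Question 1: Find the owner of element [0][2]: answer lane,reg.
8,0

c:2=>grp=2  r:0=>tig=0,lo=0
L=2*4+0=8  i=0=0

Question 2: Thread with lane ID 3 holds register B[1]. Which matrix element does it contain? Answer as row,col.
7,0

lane 3=>3/4=0, 3 mod 4=3
i=1  r:2·3+1=>7  c:0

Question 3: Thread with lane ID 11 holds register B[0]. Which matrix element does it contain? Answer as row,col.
lane 11: G=2 (11/4), T=3 (11%4)
i=0: r=3*2+0=6, c=G=2

6,2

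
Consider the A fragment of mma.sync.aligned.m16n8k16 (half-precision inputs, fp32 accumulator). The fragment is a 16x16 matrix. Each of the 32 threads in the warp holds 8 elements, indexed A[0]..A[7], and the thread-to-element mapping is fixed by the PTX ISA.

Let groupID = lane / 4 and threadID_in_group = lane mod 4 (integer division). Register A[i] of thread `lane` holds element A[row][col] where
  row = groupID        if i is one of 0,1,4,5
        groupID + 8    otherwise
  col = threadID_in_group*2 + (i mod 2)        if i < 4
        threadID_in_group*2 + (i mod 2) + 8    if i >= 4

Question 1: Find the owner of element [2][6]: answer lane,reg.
11,0

r=2->g=2,rb=0  c=6->cb=0,t=3,b0=0
L=2*4+3=11  i=0*4+0*2+0=0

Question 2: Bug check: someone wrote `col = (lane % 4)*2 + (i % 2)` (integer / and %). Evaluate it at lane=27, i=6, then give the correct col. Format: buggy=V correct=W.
`(lane % 4)*2 + (i % 2)`[27,6]→6
lane 27: G=6 (27/4), T=3 (27%4)
i=6: r=6+8=14, c=3*2+0+8=14
col: 6 vs 14

buggy=6 correct=14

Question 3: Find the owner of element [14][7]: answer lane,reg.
r=14→G=6,rhi=1  c=7→chi=0,T=3,p=1
L=6*4+3=27  i=0*4+1*2+1=3

27,3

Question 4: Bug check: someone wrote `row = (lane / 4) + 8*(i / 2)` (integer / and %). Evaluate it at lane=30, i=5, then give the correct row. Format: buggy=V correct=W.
`(lane / 4) + 8*(i / 2)`[30,5]→23
L=30→G=30>>2=7, T=30&3=2
[5]→row 7+0=7  col 2·2+1+8=13
row: 23 vs 7

buggy=23 correct=7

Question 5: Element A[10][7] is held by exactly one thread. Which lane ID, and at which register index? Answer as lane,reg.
11,3

r=10→G=2,rhi=1  c=7→chi=0,T=3,p=1
L=2*4+3=11  i=0*4+1*2+1=3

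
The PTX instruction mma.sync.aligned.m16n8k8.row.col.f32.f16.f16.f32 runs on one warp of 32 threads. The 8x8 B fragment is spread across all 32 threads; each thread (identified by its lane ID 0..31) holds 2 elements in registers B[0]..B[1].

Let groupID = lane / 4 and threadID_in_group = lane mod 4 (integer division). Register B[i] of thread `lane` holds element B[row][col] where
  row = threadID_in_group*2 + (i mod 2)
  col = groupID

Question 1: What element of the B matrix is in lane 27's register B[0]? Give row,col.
6,6

L=27⇒gr=27>>2=6, th=27&3=3
[0]⇒row 3·2+0=6  col gr=6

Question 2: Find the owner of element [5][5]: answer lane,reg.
c=5→G=5  r=5→T=2,p=1
L=5*4+2=22  i=1=1

22,1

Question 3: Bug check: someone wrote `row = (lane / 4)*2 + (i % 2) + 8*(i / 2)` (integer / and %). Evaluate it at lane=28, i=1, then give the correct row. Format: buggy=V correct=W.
`(lane / 4)*2 + (i % 2) + 8*(i / 2)`[28,1]→15
lane 28: G=7 (28/4), T=0 (28%4)
i=1: r=0*2+1=1, c=G=7
row: 15 vs 1

buggy=15 correct=1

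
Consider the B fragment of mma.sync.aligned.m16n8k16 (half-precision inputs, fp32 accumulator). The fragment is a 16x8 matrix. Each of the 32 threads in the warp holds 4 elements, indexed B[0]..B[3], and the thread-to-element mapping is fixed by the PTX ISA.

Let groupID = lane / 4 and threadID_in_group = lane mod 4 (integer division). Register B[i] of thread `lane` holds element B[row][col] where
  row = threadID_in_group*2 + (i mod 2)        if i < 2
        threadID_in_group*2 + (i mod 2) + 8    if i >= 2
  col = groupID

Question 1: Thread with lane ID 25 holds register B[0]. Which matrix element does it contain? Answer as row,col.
lane 25->25/4=6, 25 mod 4=1
i=0  r:2·1+0+0->2  c:6

2,6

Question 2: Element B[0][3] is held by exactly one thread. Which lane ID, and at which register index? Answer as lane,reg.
12,0

c=3⇒gr=3  r=0⇒Rb=0,th=0,odd=0
L=3*4+0=12  i=0*2+0=0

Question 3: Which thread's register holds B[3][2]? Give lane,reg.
c=2→G=2  r=3→rhi=0,T=1,p=1
L=2*4+1=9  i=0*2+1=1

9,1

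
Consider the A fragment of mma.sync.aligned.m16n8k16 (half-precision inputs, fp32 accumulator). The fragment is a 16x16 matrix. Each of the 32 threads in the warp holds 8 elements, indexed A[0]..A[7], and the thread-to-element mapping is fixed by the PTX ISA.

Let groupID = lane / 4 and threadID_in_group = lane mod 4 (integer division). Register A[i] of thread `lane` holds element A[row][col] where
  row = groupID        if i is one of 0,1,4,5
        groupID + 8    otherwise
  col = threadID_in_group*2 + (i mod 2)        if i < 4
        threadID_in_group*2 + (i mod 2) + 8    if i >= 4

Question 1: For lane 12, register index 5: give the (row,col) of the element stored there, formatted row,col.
3,9

12: gr=3,th=0
[5] (3+0,0*2+1+8) = (3,9)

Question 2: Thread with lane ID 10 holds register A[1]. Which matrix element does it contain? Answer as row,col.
2,5

10: G=2,T=2
[1] (2+0,2*2+1+0) = (2,5)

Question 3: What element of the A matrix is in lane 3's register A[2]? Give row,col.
3: g=0,t=3
[2] (0+8,3*2+0+0) = (8,6)

8,6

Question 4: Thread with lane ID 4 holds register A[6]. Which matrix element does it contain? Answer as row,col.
9,8

4: gid=1,tid=0
[6] (1+8,0*2+0+8) = (9,8)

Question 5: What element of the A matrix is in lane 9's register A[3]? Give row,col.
10,3

9: gr=2,th=1
[3] (2+8,1*2+1+0) = (10,3)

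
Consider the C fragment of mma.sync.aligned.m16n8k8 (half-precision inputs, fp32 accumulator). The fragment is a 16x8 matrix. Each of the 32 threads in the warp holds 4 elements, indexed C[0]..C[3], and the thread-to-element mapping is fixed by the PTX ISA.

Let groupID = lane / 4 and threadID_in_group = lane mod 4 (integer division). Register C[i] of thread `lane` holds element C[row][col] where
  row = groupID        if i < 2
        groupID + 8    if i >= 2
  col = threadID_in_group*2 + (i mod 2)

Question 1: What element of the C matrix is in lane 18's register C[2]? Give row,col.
12,4

18: gid=4,tid=2
[2] (4+8,2*2+0) = (12,4)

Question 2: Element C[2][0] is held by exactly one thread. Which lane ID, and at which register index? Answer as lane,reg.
8,0

r=2->g=2,rb=0  c=0->t=0,b0=0
L=2*4+0=8  i=0*2+0=0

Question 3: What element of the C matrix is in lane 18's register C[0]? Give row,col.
18: G=4,T=2
[0] (4+0,2*2+0) = (4,4)

4,4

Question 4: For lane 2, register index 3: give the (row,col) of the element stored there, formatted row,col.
8,5

lane 2: g=0 (2/4), t=2 (2%4)
i=3: r=0+8=8, c=2*2+1=5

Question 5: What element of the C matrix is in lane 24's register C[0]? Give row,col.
L=24->gid=24>>2=6, tid=24&3=0
[0]->row 6+0=6  col 0·2+0=0

6,0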